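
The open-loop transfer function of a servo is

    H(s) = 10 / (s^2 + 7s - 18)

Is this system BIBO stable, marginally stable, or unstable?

The denominator s^2 + 7s - 18 factors as (s + 9)(s - 2), giving poles at s = -9, 2.
Since the pole(s) at s = 2 lie in the right half-plane, the system is unstable.

unstable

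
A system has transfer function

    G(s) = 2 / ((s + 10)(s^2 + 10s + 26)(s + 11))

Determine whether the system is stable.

stable

The poles can be read from the denominator factors: s = -10, -5 ± j, -11.
Since all poles lie strictly in the left half-plane, the system is stable.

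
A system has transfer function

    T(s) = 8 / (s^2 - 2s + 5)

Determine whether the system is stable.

The poles can be read from the denominator factors: s = 1 ± 2j.
Since the pole(s) at s = 1 ± 2j lie in the right half-plane, the system is unstable.

unstable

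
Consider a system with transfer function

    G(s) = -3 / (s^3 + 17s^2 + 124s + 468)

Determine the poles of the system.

s = -4 + 6j, -4 - 6j, -9

The poles are the roots of the denominator s^3 + 17s^2 + 124s + 468 = 0.
Trying s = -9: the polynomial evaluates to 0, so (s + 9) is a factor.
Dividing out leaves s^2 + 8s + 52 = 0.
The quadratic formula then gives s = -4 ± 6j.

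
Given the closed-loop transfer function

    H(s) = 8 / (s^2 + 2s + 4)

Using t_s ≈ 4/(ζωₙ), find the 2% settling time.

t_s ≈ 4 s

Comparing s^2 + 2s + 4 to s^2 + 2ζωₙs + ωₙ²: ωₙ = 2 rad/s and ζ = 2/(2·2) = 0.5.
ζωₙ = 2/2 = 1, so t_s ≈ 4/(ζωₙ) = 4/1 = 4 s.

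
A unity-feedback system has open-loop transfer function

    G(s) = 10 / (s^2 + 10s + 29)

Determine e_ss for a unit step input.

G(s) has no poles at the origin.
This is a Type 0 system. Kp = lim_{s→0} G(s) = 10/29.
e_ss = 1/(1 + Kp) = 1/(1 + 10/29) = 29/39 ≈ 0.7436.

e_ss = 0.7436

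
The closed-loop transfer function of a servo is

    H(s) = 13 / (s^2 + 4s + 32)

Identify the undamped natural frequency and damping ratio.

Compare the denominator to the standard form s^2 + 2ζωₙs + ωₙ².
ωₙ² = 32, so ωₙ = √32 ≈ 5.657 rad/s.
2ζωₙ = 4, so ζ = 4/(2·√32) ≈ 0.3536.

ωₙ ≈ 5.657 rad/s, ζ ≈ 0.3536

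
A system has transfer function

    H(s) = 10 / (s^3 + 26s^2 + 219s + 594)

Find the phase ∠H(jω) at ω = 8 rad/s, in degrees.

At s = j8: numerator = 10, denominator = -1070 + j1240.
∠H = ∠num − ∠den = 0° − (130.79°) = -130.8°.

∠H(j8) ≈ -130.8°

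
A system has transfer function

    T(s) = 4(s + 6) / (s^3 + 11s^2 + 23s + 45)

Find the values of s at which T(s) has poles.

The poles are the roots of the denominator s^3 + 11s^2 + 23s + 45 = 0.
Trying s = -9: the polynomial evaluates to 0, so (s + 9) is a factor.
Dividing out leaves s^2 + 2s + 5 = 0.
The quadratic formula then gives s = -1 ± 2j.

s = -1 ± 2j, -9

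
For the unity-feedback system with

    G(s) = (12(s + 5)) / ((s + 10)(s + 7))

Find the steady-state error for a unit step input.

e_ss = 0.5385

G(s) has no poles at the origin.
This is a Type 0 system. Kp = lim_{s→0} G(s) = 60/70 = 6/7.
e_ss = 1/(1 + Kp) = 1/(1 + 6/7) = 7/13 ≈ 0.5385.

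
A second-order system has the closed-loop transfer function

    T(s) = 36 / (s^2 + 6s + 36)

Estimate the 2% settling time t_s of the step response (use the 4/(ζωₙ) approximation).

Comparing s^2 + 6s + 36 to s^2 + 2ζωₙs + ωₙ²: ωₙ = 6 rad/s and ζ = 6/(2·6) = 0.5.
ζωₙ = 6/2 = 3, so t_s ≈ 4/(ζωₙ) = 4/3 ≈ 1.333 s.

t_s ≈ 1.333 s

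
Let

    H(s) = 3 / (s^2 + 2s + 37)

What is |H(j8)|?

Substitute s = j8: numerator = 3, denominator = -27 + j16.
|H(j8)| = |3| / |-27 + j16| = 3 / 31.385 ≈ 0.09559.

|H(j8)| ≈ 0.09559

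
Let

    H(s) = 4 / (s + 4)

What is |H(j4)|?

Substitute s = j4: numerator = 4, denominator = 4 + j4.
|H(j4)| = |4| / |4 + j4| = 4 / 5.6569 ≈ 0.7071.

|H(j4)| ≈ 0.7071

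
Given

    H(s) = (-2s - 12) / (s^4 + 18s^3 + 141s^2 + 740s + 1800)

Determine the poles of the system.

The poles are the roots of the denominator s^4 + 18s^3 + 141s^2 + 740s + 1800 = 0.
Trying s = -9: the polynomial evaluates to 0, so (s + 9) is a factor.
Dividing out leaves s^3 + 9s^2 + 60s + 200 = 0.
This factors further as (s^2 + 4s + 40)(s + 5) = 0.

s = -2 ± 6j, -9, -5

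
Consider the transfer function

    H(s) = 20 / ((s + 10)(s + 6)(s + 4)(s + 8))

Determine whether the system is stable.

stable

The poles can be read from the denominator factors: s = -10, -6, -4, -8.
Since all poles lie strictly in the left half-plane, the system is stable.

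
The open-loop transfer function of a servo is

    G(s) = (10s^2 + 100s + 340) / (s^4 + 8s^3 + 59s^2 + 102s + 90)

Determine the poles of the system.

s = -1 + j, -1 - j, -3 + 6j, -3 - 6j

The poles are the roots of the denominator s^4 + 8s^3 + 59s^2 + 102s + 90 = 0.
No real roots exist; factor into two real quadratics: (s^2 + 2s + 2)(s^2 + 6s + 45) = 0.
Each quadratic gives a conjugate pair via the quadratic formula.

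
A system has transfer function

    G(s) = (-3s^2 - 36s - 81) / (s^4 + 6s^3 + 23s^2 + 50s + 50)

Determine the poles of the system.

The poles are the roots of the denominator s^4 + 6s^3 + 23s^2 + 50s + 50 = 0.
No real roots exist; factor into two real quadratics: (s^2 + 4s + 5)(s^2 + 2s + 10) = 0.
Each quadratic gives a conjugate pair via the quadratic formula.

s = -2 + j, -2 - j, -1 + 3j, -1 - 3j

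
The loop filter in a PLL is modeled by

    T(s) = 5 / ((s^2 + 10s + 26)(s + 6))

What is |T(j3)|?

Substitute s = j3: numerator = 5, denominator = 12 + j231.
|T(j3)| = |5| / |12 + j231| = 5 / 231.31 ≈ 0.02162.

|T(j3)| ≈ 0.02162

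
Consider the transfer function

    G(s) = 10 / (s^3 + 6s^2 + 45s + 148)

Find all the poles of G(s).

s = -4, -1 ± 6j

The poles are the roots of the denominator s^3 + 6s^2 + 45s + 148 = 0.
Trying s = -4: the polynomial evaluates to 0, so (s + 4) is a factor.
Dividing out leaves s^2 + 2s + 37 = 0.
The quadratic formula then gives s = -1 ± 6j.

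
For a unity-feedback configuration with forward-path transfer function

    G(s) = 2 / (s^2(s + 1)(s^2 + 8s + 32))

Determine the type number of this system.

The denominator has 2 factors of s at the origin (free integrators), so this is a Type 2 system.

Type 2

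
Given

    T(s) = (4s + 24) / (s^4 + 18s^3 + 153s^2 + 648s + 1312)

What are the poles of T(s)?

The poles are the roots of the denominator s^4 + 18s^3 + 153s^2 + 648s + 1312 = 0.
No real roots exist; factor into two real quadratics: (s^2 + 8s + 32)(s^2 + 10s + 41) = 0.
Each quadratic gives a conjugate pair via the quadratic formula.

s = -4 ± 4j, -5 ± 4j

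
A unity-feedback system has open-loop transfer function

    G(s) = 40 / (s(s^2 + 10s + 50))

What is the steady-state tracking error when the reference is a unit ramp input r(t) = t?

e_ss = 1.250

G(s) has one pole at the origin.
This is a Type 1 system. Kv = lim_{s→0} s·G(s) = 40/50 = 4/5.
e_ss = 1/Kv = 1/(4/5) = 5/4 ≈ 1.250.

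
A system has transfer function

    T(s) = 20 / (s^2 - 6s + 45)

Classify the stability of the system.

unstable

The poles can be read from the denominator factors: s = 3 + 6j, 3 - 6j.
Since the pole(s) at s = 3 + 6j, 3 - 6j lie in the right half-plane, the system is unstable.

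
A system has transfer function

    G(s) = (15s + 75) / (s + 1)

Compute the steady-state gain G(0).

Set s = 0: G(0) = (75) / (1) = 75.

G(0) = 75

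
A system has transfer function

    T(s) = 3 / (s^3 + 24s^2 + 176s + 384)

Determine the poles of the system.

The poles are the roots of the denominator s^3 + 24s^2 + 176s + 384 = 0.
Trying s = -8: the polynomial evaluates to 0, so (s + 8) is a factor.
Dividing out leaves s^2 + 16s + 48 = 0.
Factoring the quadratic: (s + 4)(s + 12) = 0.

s = -8, -4, -12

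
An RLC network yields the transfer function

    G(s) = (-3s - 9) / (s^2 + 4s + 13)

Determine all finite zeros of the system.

s = -3

Set the numerator to zero: -3s - 9 = 0, i.e. -3·(s + 3) = 0.
So s = -3.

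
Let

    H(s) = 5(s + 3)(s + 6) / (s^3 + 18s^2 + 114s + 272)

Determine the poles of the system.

The poles are the roots of the denominator s^3 + 18s^2 + 114s + 272 = 0.
Trying s = -8: the polynomial evaluates to 0, so (s + 8) is a factor.
Dividing out leaves s^2 + 10s + 34 = 0.
The quadratic formula then gives s = -5 ± 3j.

s = -5 ± 3j, -8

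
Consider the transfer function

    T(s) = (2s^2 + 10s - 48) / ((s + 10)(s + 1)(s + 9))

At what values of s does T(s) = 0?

s = -8, 3

Set the numerator to zero: 2s^2 + 10s - 48 = 0, i.e. 2·(s^2 + 5s - 24) = 0.
Factoring: (s + 8)(s - 3) = 0.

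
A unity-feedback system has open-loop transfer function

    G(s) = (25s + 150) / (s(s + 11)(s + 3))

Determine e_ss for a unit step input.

e_ss = 0

G(s) has one pole at the origin.
This is a Type 1 system; for a step input the steady-state error is zero.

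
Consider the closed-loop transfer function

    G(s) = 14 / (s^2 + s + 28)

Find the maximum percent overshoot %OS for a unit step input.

Comparing s^2 + s + 28 to s^2 + 2ζωₙs + ωₙ²: ωₙ = √28 ≈ 5.292 rad/s and ζ = 1/(2·√28) ≈ 0.09449.
%OS = 100·exp(−πζ/√(1−ζ²)) = 100·exp(−π·0.09449/√(1−0.09449²)) ≈ 74.2%.

%OS ≈ 74.2%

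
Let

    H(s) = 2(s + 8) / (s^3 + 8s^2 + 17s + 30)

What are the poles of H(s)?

The poles are the roots of the denominator s^3 + 8s^2 + 17s + 30 = 0.
Trying s = -6: the polynomial evaluates to 0, so (s + 6) is a factor.
Dividing out leaves s^2 + 2s + 5 = 0.
The quadratic formula then gives s = -1 ± 2j.

s = -1 ± 2j, -6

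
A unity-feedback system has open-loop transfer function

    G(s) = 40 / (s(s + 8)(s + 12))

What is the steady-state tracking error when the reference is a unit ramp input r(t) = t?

e_ss = 2.400

G(s) has one pole at the origin.
This is a Type 1 system. Kv = lim_{s→0} s·G(s) = 40/96 = 5/12.
e_ss = 1/Kv = 1/(5/12) = 12/5 ≈ 2.400.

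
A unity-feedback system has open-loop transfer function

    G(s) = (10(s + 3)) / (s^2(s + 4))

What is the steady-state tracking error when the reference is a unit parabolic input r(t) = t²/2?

e_ss = 0.1333

G(s) has 2 poles at the origin.
This is a Type 2 system. Ka = lim_{s→0} s^2·G(s) = 30/4 = 15/2.
e_ss = 1/Ka = 1/(15/2) = 2/15 ≈ 0.1333.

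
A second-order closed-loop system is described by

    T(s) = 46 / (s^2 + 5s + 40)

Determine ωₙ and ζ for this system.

ωₙ ≈ 6.325 rad/s, ζ ≈ 0.3953

Compare the denominator to the standard form s^2 + 2ζωₙs + ωₙ².
ωₙ² = 40, so ωₙ = √40 ≈ 6.325 rad/s.
2ζωₙ = 5, so ζ = 5/(2·√40) ≈ 0.3953.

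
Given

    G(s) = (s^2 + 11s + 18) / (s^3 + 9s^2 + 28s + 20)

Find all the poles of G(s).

The poles are the roots of the denominator s^3 + 9s^2 + 28s + 20 = 0.
Trying s = -1: the polynomial evaluates to 0, so (s + 1) is a factor.
Dividing out leaves s^2 + 8s + 20 = 0.
The quadratic formula then gives s = -4 ± 2j.

s = -4 ± 2j, -1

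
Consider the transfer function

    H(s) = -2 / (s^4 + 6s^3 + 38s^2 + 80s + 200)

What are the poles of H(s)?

The poles are the roots of the denominator s^4 + 6s^3 + 38s^2 + 80s + 200 = 0.
No real roots exist; factor into two real quadratics: (s^2 + 2s + 10)(s^2 + 4s + 20) = 0.
Each quadratic gives a conjugate pair via the quadratic formula.

s = -1 ± 3j, -2 ± 4j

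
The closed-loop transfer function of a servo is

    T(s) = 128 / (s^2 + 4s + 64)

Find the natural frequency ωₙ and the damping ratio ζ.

ωₙ = 8 rad/s, ζ = 0.25

Compare the denominator to the standard form s^2 + 2ζωₙs + ωₙ².
ωₙ² = 64, so ωₙ = 8 rad/s.
2ζωₙ = 4, so ζ = 4/(2·8) = 0.25.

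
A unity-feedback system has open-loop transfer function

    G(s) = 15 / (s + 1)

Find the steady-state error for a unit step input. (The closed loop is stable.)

e_ss = 0.06250

G(s) has no poles at the origin.
This is a Type 0 system. Kp = lim_{s→0} G(s) = 15/1.
e_ss = 1/(1 + Kp) = 1/(1 + 15) = 1/16 ≈ 0.06250.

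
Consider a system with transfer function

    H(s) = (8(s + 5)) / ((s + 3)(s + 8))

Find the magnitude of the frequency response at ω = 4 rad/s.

|H(j4)| ≈ 1.145

Substitute s = j4: numerator = 40 + j32, denominator = 8 + j44.
|H(j4)| = |40 + j32| / |8 + j44| = 51.225 / 44.721 ≈ 1.145.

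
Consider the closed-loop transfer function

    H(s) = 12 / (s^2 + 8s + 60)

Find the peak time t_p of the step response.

Comparing s^2 + 8s + 60 to s^2 + 2ζωₙs + ωₙ²: ωₙ = √60 ≈ 7.746 rad/s and ζ = 8/(2·√60) ≈ 0.5164.
ζωₙ = 8/2 = 4, so ω_d = ωₙ√(1−ζ²) = √(ωₙ² − (ζωₙ)²) = √(60 − 4²) = √44 ≈ 6.633 rad/s.
t_p = π/ω_d = π/6.633 ≈ 0.4736 s.

t_p ≈ 0.4736 s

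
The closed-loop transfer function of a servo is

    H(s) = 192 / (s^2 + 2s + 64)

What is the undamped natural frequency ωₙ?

ωₙ = 8 rad/s

Compare the denominator to the standard form s^2 + 2ζωₙs + ωₙ².
ωₙ² = 64, so ωₙ = 8 rad/s.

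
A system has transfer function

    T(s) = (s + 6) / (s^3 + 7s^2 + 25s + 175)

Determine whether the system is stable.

marginally stable

The denominator s^3 + 7s^2 + 25s + 175 factors as (s^2 + 25)(s + 7), giving poles at s = ±5j, -7.
Since the simple pole(s) at s = 5j, -5j lie on the jω-axis with none in the right half-plane, the system is marginally stable.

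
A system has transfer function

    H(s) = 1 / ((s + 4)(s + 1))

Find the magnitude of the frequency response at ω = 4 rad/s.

Substitute s = j4: numerator = 1, denominator = -12 + j20.
|H(j4)| = |1| / |-12 + j20| = 1 / 23.324 ≈ 0.04287.

|H(j4)| ≈ 0.04287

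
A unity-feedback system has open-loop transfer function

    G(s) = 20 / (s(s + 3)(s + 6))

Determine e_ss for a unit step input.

e_ss = 0

G(s) has one pole at the origin.
This is a Type 1 system; for a step input the steady-state error is zero.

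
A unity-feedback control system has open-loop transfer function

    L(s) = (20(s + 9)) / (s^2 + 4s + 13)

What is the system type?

The denominator has no factor of s at the origin — no free integrator — so this is a Type 0 system.

Type 0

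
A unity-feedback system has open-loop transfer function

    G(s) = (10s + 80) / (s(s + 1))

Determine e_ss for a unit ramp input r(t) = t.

e_ss = 0.01250

G(s) has one pole at the origin.
This is a Type 1 system. Kv = lim_{s→0} s·G(s) = 80/1.
e_ss = 1/Kv = 1/(80) = 1/80 ≈ 0.01250.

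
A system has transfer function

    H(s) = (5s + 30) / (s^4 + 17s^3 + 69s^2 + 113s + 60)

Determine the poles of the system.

s = -2 ± j, -1, -12

The poles are the roots of the denominator s^4 + 17s^3 + 69s^2 + 113s + 60 = 0.
Trying s = -1: the polynomial evaluates to 0, so (s + 1) is a factor.
Dividing out leaves s^3 + 16s^2 + 53s + 60 = 0.
This factors further as (s^2 + 4s + 5)(s + 12) = 0.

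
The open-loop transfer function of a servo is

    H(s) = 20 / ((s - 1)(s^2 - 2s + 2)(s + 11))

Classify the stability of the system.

The poles can be read from the denominator factors: s = 1, 1 ± j, -11.
Since the pole(s) at s = 1, 1 + j, 1 - j lie in the right half-plane, the system is unstable.

unstable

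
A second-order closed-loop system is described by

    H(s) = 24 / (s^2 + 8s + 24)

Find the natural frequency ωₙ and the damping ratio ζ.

ωₙ ≈ 4.899 rad/s, ζ ≈ 0.8165

Compare the denominator to the standard form s^2 + 2ζωₙs + ωₙ².
ωₙ² = 24, so ωₙ = √24 ≈ 4.899 rad/s.
2ζωₙ = 8, so ζ = 8/(2·√24) ≈ 0.8165.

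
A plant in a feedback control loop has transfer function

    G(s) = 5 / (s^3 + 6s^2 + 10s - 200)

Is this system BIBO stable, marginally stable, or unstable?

unstable

The denominator s^3 + 6s^2 + 10s - 200 factors as (s - 4)(s^2 + 10s + 50), giving poles at s = 4, -5 ± 5j.
Since the pole(s) at s = 4 lie in the right half-plane, the system is unstable.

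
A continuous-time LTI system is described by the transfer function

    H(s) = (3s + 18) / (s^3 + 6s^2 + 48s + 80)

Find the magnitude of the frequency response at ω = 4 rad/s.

|H(j4)| ≈ 0.1677

Substitute s = j4: numerator = 18 + j12, denominator = -16 + j128.
|H(j4)| = |18 + j12| / |-16 + j128| = 21.633 / 129.00 ≈ 0.1677.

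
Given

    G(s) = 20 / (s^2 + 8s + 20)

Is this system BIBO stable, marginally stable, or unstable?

The poles can be read from the denominator factors: s = -4 ± 2j.
Since all poles lie strictly in the left half-plane, the system is stable.

stable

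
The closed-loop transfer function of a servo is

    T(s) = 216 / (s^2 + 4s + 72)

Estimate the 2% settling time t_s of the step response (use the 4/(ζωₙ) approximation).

Comparing s^2 + 4s + 72 to s^2 + 2ζωₙs + ωₙ²: ωₙ = √72 ≈ 8.485 rad/s and ζ = 4/(2·√72) ≈ 0.2357.
ζωₙ = 4/2 = 2, so t_s ≈ 4/(ζωₙ) = 4/2 = 2 s.

t_s ≈ 2 s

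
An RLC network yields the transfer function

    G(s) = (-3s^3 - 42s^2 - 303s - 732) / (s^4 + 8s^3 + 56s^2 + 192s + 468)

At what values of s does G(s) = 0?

Set the numerator to zero: -3s^3 - 42s^2 - 303s - 732 = 0, i.e. -3·(s^3 + 14s^2 + 101s + 244) = 0.
Factoring: (s + 4)(s^2 + 10s + 61) = 0.

s = -4, -5 ± 6j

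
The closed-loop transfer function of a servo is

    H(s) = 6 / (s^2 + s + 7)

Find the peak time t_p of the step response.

t_p ≈ 1.209 s

Comparing s^2 + s + 7 to s^2 + 2ζωₙs + ωₙ²: ωₙ = √7 ≈ 2.646 rad/s and ζ = 1/(2·√7) ≈ 0.1890.
ζωₙ = 1/2 = 0.5, so ω_d = ωₙ√(1−ζ²) = √(ωₙ² − (ζωₙ)²) = √(7 − 0.5²) = √6.75 ≈ 2.598 rad/s.
t_p = π/ω_d = π/2.598 ≈ 1.209 s.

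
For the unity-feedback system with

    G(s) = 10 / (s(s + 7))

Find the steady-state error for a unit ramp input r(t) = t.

G(s) has one pole at the origin.
This is a Type 1 system. Kv = lim_{s→0} s·G(s) = 10/7.
e_ss = 1/Kv = 1/(10/7) = 7/10 ≈ 0.7000.

e_ss = 0.7000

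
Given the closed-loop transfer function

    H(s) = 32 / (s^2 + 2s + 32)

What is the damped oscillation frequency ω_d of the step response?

Comparing s^2 + 2s + 32 to s^2 + 2ζωₙs + ωₙ²: ωₙ = √32 ≈ 5.657 rad/s and ζ = 2/(2·√32) ≈ 0.1768.
ζωₙ = 2/2 = 1, so ω_d = ωₙ√(1−ζ²) = √(ωₙ² − (ζωₙ)²) = √(32 − 1²) = √31 ≈ 5.568 rad/s.

ω_d ≈ 5.568 rad/s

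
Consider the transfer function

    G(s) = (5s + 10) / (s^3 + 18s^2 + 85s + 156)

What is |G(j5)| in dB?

|G(j5)|_dB ≈ -23.9 dB

Substitute s = j5: numerator = 10 + j25, denominator = -294 + j300.
|G(j5)| = |10 + j25| / |-294 + j300| = 26.926 / 420.04 ≈ 0.06410.
In decibels: 20·log₁₀(0.06410) ≈ -23.9 dB.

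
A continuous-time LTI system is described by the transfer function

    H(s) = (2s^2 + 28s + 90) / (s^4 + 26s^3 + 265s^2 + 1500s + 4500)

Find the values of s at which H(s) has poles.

The poles are the roots of the denominator s^4 + 26s^3 + 265s^2 + 1500s + 4500 = 0.
Trying s = -10: the polynomial evaluates to 0, so (s + 10) is a factor.
Dividing out leaves s^3 + 16s^2 + 105s + 450 = 0.
This factors further as (s^2 + 6s + 45)(s + 10) = 0.

s = -10, -3 ± 6j, -10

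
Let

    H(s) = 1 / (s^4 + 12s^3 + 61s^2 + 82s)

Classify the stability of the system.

marginally stable

The denominator s^4 + 12s^3 + 61s^2 + 82s factors as s(s^2 + 10s + 41)(s + 2), giving poles at s = 0, -5 + 4j, -5 - 4j, -2.
Since the simple pole(s) at s = 0 lie on the jω-axis with none in the right half-plane, the system is marginally stable.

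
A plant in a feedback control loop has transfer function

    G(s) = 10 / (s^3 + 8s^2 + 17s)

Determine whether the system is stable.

The denominator s^3 + 8s^2 + 17s factors as s(s^2 + 8s + 17), giving poles at s = 0, -4 + j, -4 - j.
Since the simple pole(s) at s = 0 lie on the jω-axis with none in the right half-plane, the system is marginally stable.

marginally stable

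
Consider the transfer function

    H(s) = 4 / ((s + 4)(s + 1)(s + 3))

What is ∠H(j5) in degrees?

At s = j5: numerator = 4, denominator = -188 - j30.
∠H = ∠num − ∠den = 0° − (-170.93°) = 170.9°.

∠H(j5) ≈ 170.9°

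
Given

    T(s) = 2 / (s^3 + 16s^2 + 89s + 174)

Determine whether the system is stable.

The denominator s^3 + 16s^2 + 89s + 174 factors as (s^2 + 10s + 29)(s + 6), giving poles at s = -5 + 2j, -5 - 2j, -6.
Since all poles lie strictly in the left half-plane, the system is stable.

stable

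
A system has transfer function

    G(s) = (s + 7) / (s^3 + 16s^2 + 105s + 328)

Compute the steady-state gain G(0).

G(0) = 7/328 ≈ 0.02134

Set s = 0: G(0) = (7) / (328) = 7/328.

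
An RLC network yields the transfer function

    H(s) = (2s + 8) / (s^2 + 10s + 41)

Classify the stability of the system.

The denominator s^2 + 10s + 41 factors as (s^2 + 10s + 41), giving poles at s = -5 ± 4j.
Since all poles lie strictly in the left half-plane, the system is stable.

stable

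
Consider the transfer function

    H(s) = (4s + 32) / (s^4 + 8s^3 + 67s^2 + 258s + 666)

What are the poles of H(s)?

s = -3 + 3j, -3 - 3j, -1 + 6j, -1 - 6j

The poles are the roots of the denominator s^4 + 8s^3 + 67s^2 + 258s + 666 = 0.
No real roots exist; factor into two real quadratics: (s^2 + 6s + 18)(s^2 + 2s + 37) = 0.
Each quadratic gives a conjugate pair via the quadratic formula.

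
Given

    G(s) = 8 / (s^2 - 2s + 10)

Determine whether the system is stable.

unstable

The denominator s^2 - 2s + 10 factors as (s^2 - 2s + 10), giving poles at s = 1 ± 3j.
Since the pole(s) at s = 1 ± 3j lie in the right half-plane, the system is unstable.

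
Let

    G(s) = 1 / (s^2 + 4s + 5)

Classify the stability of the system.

The denominator s^2 + 4s + 5 factors as (s^2 + 4s + 5), giving poles at s = -2 ± j.
Since all poles lie strictly in the left half-plane, the system is stable.

stable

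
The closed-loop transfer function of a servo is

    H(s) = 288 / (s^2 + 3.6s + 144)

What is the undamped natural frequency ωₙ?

Compare the denominator to the standard form s^2 + 2ζωₙs + ωₙ².
ωₙ² = 144, so ωₙ = 12 rad/s.

ωₙ = 12 rad/s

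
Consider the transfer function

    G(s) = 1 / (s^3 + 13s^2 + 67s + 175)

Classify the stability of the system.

The denominator s^3 + 13s^2 + 67s + 175 factors as (s + 7)(s^2 + 6s + 25), giving poles at s = -7, -3 + 4j, -3 - 4j.
Since all poles lie strictly in the left half-plane, the system is stable.

stable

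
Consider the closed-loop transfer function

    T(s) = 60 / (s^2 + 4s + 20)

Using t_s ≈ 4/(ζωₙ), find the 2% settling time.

Comparing s^2 + 4s + 20 to s^2 + 2ζωₙs + ωₙ²: ωₙ = √20 ≈ 4.472 rad/s and ζ = 4/(2·√20) ≈ 0.4472.
ζωₙ = 4/2 = 2, so t_s ≈ 4/(ζωₙ) = 4/2 = 2 s.

t_s ≈ 2 s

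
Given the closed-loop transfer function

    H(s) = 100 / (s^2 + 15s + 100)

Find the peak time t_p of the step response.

t_p ≈ 0.4750 s

Comparing s^2 + 15s + 100 to s^2 + 2ζωₙs + ωₙ²: ωₙ = 10 rad/s and ζ = 15/(2·10) = 0.75.
ζωₙ = 15/2 = 7.5, so ω_d = ωₙ√(1−ζ²) = √(ωₙ² − (ζωₙ)²) = √(100 − 7.5²) = √43.75 ≈ 6.614 rad/s.
t_p = π/ω_d = π/6.614 ≈ 0.4750 s.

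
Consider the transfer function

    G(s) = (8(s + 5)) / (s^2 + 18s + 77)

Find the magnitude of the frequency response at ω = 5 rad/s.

|G(j5)| ≈ 0.5442

Substitute s = j5: numerator = 40 + j40, denominator = 52 + j90.
|G(j5)| = |40 + j40| / |52 + j90| = 56.569 / 103.94 ≈ 0.5442.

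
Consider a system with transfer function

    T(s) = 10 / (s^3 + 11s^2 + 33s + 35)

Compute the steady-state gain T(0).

T(0) = 2/7 ≈ 0.2857

Set s = 0: T(0) = (10) / (35) = 2/7.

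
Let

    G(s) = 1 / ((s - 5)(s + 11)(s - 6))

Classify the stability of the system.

The poles can be read from the denominator factors: s = 5, -11, 6.
Since the pole(s) at s = 5, 6 lie in the right half-plane, the system is unstable.

unstable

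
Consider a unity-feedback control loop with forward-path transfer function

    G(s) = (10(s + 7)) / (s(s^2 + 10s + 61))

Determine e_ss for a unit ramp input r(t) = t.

e_ss = 0.8714

G(s) has one pole at the origin.
This is a Type 1 system. Kv = lim_{s→0} s·G(s) = 70/61.
e_ss = 1/Kv = 1/(70/61) = 61/70 ≈ 0.8714.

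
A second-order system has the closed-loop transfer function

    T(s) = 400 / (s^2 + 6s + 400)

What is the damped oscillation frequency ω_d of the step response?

Comparing s^2 + 6s + 400 to s^2 + 2ζωₙs + ωₙ²: ωₙ = 20 rad/s and ζ = 6/(2·20) = 0.15.
ζωₙ = 6/2 = 3, so ω_d = ωₙ√(1−ζ²) = √(ωₙ² − (ζωₙ)²) = √(400 − 3²) = √391 ≈ 19.77 rad/s.

ω_d ≈ 19.77 rad/s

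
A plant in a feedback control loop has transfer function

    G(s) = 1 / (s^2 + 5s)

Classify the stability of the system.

The denominator s^2 + 5s factors as s(s + 5), giving poles at s = 0, -5.
Since the simple pole(s) at s = 0 lie on the jω-axis with none in the right half-plane, the system is marginally stable.

marginally stable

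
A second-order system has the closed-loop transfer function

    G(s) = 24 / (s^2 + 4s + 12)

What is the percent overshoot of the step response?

%OS ≈ 10.8%

Comparing s^2 + 4s + 12 to s^2 + 2ζωₙs + ωₙ²: ωₙ = √12 ≈ 3.464 rad/s and ζ = 4/(2·√12) ≈ 0.5774.
%OS = 100·exp(−πζ/√(1−ζ²)) = 100·exp(−π·0.5774/√(1−0.5774²)) ≈ 10.8%.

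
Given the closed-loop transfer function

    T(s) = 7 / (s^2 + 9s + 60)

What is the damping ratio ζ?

ζ ≈ 0.5809

Compare the denominator to the standard form s^2 + 2ζωₙs + ωₙ².
ωₙ² = 60, so ωₙ = √60 ≈ 7.746 rad/s.
2ζωₙ = 9, so ζ = 9/(2·√60) ≈ 0.5809.
With ζ = 0.5809 the response is underdamped.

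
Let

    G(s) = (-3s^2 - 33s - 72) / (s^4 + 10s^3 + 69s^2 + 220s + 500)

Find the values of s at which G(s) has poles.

s = -3 ± 4j, -2 ± 4j

The poles are the roots of the denominator s^4 + 10s^3 + 69s^2 + 220s + 500 = 0.
No real roots exist; factor into two real quadratics: (s^2 + 6s + 25)(s^2 + 4s + 20) = 0.
Each quadratic gives a conjugate pair via the quadratic formula.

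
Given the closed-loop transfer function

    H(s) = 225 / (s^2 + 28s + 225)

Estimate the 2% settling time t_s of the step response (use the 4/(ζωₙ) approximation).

t_s ≈ 0.2857 s

Comparing s^2 + 28s + 225 to s^2 + 2ζωₙs + ωₙ²: ωₙ = 15 rad/s and ζ = 28/(2·15) ≈ 0.9333.
ζωₙ = 28/2 = 14, so t_s ≈ 4/(ζωₙ) = 4/14 ≈ 0.2857 s.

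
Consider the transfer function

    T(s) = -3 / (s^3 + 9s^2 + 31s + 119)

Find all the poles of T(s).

s = -1 ± 4j, -7

The poles are the roots of the denominator s^3 + 9s^2 + 31s + 119 = 0.
Trying s = -7: the polynomial evaluates to 0, so (s + 7) is a factor.
Dividing out leaves s^2 + 2s + 17 = 0.
The quadratic formula then gives s = -1 ± 4j.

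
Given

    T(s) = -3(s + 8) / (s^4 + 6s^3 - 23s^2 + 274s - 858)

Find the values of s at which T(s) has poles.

The poles are the roots of the denominator s^4 + 6s^3 - 23s^2 + 274s - 858 = 0.
Trying s = -11: the polynomial evaluates to 0, so (s + 11) is a factor.
Dividing out leaves s^3 - 5s^2 + 32s - 78 = 0.
This factors further as (s - 3)(s^2 - 2s + 26) = 0.

s = -11, 3, 1 ± 5j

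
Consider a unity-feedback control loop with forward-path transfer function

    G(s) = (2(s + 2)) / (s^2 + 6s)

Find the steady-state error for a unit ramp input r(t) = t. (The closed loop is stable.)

e_ss = 1.500

G(s) has one pole at the origin.
This is a Type 1 system. Kv = lim_{s→0} s·G(s) = 4/6 = 2/3.
e_ss = 1/Kv = 1/(2/3) = 3/2 ≈ 1.500.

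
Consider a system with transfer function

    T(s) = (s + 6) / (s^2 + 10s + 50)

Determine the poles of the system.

The poles are the roots of the denominator s^2 + 10s + 50 = 0.
Using the quadratic formula: s = (-10 ± √(-100))/2 = -5 ± 5j.

s = -5 ± 5j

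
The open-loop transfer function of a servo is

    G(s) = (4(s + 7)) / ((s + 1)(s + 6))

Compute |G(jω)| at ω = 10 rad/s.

Substitute s = j10: numerator = 28 + j40, denominator = -94 + j70.
|G(j10)| = |28 + j40| / |-94 + j70| = 48.826 / 117.20 ≈ 0.4166.

|G(j10)| ≈ 0.4166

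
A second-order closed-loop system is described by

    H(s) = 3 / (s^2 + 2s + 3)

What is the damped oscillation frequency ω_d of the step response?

Comparing s^2 + 2s + 3 to s^2 + 2ζωₙs + ωₙ²: ωₙ = √3 ≈ 1.732 rad/s and ζ = 2/(2·√3) ≈ 0.5774.
ζωₙ = 2/2 = 1, so ω_d = ωₙ√(1−ζ²) = √(ωₙ² − (ζωₙ)²) = √(3 − 1²) = √2 ≈ 1.414 rad/s.

ω_d ≈ 1.414 rad/s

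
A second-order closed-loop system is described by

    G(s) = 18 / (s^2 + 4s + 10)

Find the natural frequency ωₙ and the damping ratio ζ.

ωₙ ≈ 3.162 rad/s, ζ ≈ 0.6325

Compare the denominator to the standard form s^2 + 2ζωₙs + ωₙ².
ωₙ² = 10, so ωₙ = √10 ≈ 3.162 rad/s.
2ζωₙ = 4, so ζ = 4/(2·√10) ≈ 0.6325.
With ζ = 0.6325 the response is underdamped.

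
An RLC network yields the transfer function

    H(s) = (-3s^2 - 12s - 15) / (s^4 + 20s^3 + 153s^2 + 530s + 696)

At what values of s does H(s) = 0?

Set the numerator to zero: -3s^2 - 12s - 15 = 0, i.e. -3·(s^2 + 4s + 5) = 0.
Factoring: (s^2 + 4s + 5) = 0.

s = -2 ± j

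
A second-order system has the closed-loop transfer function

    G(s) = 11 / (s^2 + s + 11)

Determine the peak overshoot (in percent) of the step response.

%OS ≈ 61.9%

Comparing s^2 + s + 11 to s^2 + 2ζωₙs + ωₙ²: ωₙ = √11 ≈ 3.317 rad/s and ζ = 1/(2·√11) ≈ 0.1508.
%OS = 100·exp(−πζ/√(1−ζ²)) = 100·exp(−π·0.1508/√(1−0.1508²)) ≈ 61.9%.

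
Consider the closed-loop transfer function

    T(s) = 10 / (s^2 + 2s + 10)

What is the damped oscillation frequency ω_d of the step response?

ω_d = 3 rad/s

Comparing s^2 + 2s + 10 to s^2 + 2ζωₙs + ωₙ²: ωₙ = √10 ≈ 3.162 rad/s and ζ = 2/(2·√10) ≈ 0.3162.
ζωₙ = 2/2 = 1, so ω_d = ωₙ√(1−ζ²) = √(ωₙ² − (ζωₙ)²) = √(10 − 1²) = √9 = 3 rad/s.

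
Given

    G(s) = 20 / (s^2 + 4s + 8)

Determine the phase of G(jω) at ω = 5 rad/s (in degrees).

At s = j5: numerator = 20, denominator = -17 + j20.
∠G = ∠num − ∠den = 0° − (130.36°) = -130.4°.

∠G(j5) ≈ -130.4°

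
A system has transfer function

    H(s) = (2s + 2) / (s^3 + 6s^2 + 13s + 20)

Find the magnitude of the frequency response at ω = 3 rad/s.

|H(j3)| ≈ 0.1754

Substitute s = j3: numerator = 2 + j6, denominator = -34 + j12.
|H(j3)| = |2 + j6| / |-34 + j12| = 6.3246 / 36.056 ≈ 0.1754.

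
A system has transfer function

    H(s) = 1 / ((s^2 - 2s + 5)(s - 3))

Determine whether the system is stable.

The poles can be read from the denominator factors: s = 1 ± 2j, 3.
Since the pole(s) at s = 1 ± 2j, 3 lie in the right half-plane, the system is unstable.

unstable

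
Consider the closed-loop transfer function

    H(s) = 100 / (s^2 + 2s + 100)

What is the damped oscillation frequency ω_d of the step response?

Comparing s^2 + 2s + 100 to s^2 + 2ζωₙs + ωₙ²: ωₙ = 10 rad/s and ζ = 2/(2·10) = 0.1.
ζωₙ = 2/2 = 1, so ω_d = ωₙ√(1−ζ²) = √(ωₙ² − (ζωₙ)²) = √(100 − 1²) = √99 ≈ 9.950 rad/s.

ω_d ≈ 9.950 rad/s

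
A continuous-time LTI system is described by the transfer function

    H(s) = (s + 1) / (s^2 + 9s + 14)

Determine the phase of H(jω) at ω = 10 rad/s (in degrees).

∠H(j10) ≈ -49.41°

At s = j10: numerator = 1 + j10, denominator = -86 + j90.
∠H = ∠num − ∠den = 84.289° − (133.70°) = -49.41°.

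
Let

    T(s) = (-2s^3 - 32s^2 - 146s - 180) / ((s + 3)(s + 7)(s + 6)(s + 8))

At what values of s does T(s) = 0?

Set the numerator to zero: -2s^3 - 32s^2 - 146s - 180 = 0, i.e. -2·(s^3 + 16s^2 + 73s + 90) = 0.
Factoring: (s + 2)(s + 5)(s + 9) = 0.

s = -2, -5, -9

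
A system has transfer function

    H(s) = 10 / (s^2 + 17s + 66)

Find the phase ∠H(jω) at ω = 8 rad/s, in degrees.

∠H(j8) ≈ -89.16°

At s = j8: numerator = 10, denominator = 2 + j136.
∠H = ∠num − ∠den = 0° − (89.157°) = -89.16°.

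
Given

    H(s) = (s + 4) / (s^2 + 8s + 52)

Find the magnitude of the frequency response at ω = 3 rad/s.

|H(j3)| ≈ 0.1015

Substitute s = j3: numerator = 4 + j3, denominator = 43 + j24.
|H(j3)| = |4 + j3| / |43 + j24| = 5 / 49.244 ≈ 0.1015.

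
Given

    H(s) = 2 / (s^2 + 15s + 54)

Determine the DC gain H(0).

Set s = 0: H(0) = (2) / (54) = 1/27.

H(0) = 1/27 ≈ 0.03704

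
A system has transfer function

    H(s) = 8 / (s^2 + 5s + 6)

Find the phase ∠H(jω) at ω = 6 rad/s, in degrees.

∠H(j6) ≈ -135°

At s = j6: numerator = 8, denominator = -30 + j30.
∠H = ∠num − ∠den = 0° − (135°) = -135°.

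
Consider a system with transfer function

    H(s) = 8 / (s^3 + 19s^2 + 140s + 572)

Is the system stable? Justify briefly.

stable

The denominator s^3 + 19s^2 + 140s + 572 factors as (s^2 + 8s + 52)(s + 11), giving poles at s = -4 ± 6j, -11.
Since all poles lie strictly in the left half-plane, the system is stable.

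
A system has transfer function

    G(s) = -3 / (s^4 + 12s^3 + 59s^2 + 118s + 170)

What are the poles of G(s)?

s = -5 + 3j, -5 - 3j, -1 + 2j, -1 - 2j

The poles are the roots of the denominator s^4 + 12s^3 + 59s^2 + 118s + 170 = 0.
No real roots exist; factor into two real quadratics: (s^2 + 10s + 34)(s^2 + 2s + 5) = 0.
Each quadratic gives a conjugate pair via the quadratic formula.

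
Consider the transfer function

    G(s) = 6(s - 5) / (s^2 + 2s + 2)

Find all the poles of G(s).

The poles are the roots of the denominator s^2 + 2s + 2 = 0.
Using the quadratic formula: s = (-2 ± √(-4))/2 = -1 ± 1j.

s = -1 + j, -1 - j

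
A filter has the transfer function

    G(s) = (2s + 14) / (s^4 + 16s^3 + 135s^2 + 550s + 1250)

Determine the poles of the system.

s = -5 + 5j, -5 - 5j, -3 + 4j, -3 - 4j

The poles are the roots of the denominator s^4 + 16s^3 + 135s^2 + 550s + 1250 = 0.
No real roots exist; factor into two real quadratics: (s^2 + 10s + 50)(s^2 + 6s + 25) = 0.
Each quadratic gives a conjugate pair via the quadratic formula.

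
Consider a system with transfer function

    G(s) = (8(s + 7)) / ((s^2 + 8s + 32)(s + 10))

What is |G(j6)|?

Substitute s = j6: numerator = 56 + j48, denominator = -328 + j456.
|G(j6)| = |56 + j48| / |-328 + j456| = 73.756 / 561.71 ≈ 0.1313.

|G(j6)| ≈ 0.1313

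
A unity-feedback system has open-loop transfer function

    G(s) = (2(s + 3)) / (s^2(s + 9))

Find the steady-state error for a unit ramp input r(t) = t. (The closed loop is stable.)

G(s) has 2 poles at the origin.
This is a Type 2 system; for a ramp input the steady-state error is zero.

e_ss = 0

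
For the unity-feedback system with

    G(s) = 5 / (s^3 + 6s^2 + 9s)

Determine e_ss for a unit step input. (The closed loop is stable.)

G(s) has one pole at the origin.
This is a Type 1 system; for a step input the steady-state error is zero.

e_ss = 0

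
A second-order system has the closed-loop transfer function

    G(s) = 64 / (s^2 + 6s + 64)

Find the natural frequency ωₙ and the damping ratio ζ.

ωₙ = 8 rad/s, ζ = 0.375

Compare the denominator to the standard form s^2 + 2ζωₙs + ωₙ².
ωₙ² = 64, so ωₙ = 8 rad/s.
2ζωₙ = 6, so ζ = 6/(2·8) = 0.375.
With ζ = 0.375 the response is underdamped.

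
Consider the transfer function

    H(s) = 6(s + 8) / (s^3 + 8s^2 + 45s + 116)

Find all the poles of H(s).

The poles are the roots of the denominator s^3 + 8s^2 + 45s + 116 = 0.
Trying s = -4: the polynomial evaluates to 0, so (s + 4) is a factor.
Dividing out leaves s^2 + 4s + 29 = 0.
The quadratic formula then gives s = -2 ± 5j.

s = -2 + 5j, -2 - 5j, -4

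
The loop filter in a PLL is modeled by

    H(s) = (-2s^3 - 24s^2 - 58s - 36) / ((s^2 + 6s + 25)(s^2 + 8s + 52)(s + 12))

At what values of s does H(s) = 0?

s = -9, -2, -1

Set the numerator to zero: -2s^3 - 24s^2 - 58s - 36 = 0, i.e. -2·(s^3 + 12s^2 + 29s + 18) = 0.
Factoring: (s + 9)(s + 2)(s + 1) = 0.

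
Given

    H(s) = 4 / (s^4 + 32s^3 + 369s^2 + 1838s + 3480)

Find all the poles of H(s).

s = -5 ± 2j, -12, -10

The poles are the roots of the denominator s^4 + 32s^3 + 369s^2 + 1838s + 3480 = 0.
Trying s = -12: the polynomial evaluates to 0, so (s + 12) is a factor.
Dividing out leaves s^3 + 20s^2 + 129s + 290 = 0.
This factors further as (s^2 + 10s + 29)(s + 10) = 0.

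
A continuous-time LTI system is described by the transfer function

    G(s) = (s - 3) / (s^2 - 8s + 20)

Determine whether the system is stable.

unstable

The denominator s^2 - 8s + 20 factors as (s^2 - 8s + 20), giving poles at s = 4 ± 2j.
Since the pole(s) at s = 4 ± 2j lie in the right half-plane, the system is unstable.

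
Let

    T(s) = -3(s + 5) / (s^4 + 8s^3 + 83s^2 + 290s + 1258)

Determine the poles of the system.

s = -1 + 6j, -1 - 6j, -3 + 5j, -3 - 5j

The poles are the roots of the denominator s^4 + 8s^3 + 83s^2 + 290s + 1258 = 0.
No real roots exist; factor into two real quadratics: (s^2 + 2s + 37)(s^2 + 6s + 34) = 0.
Each quadratic gives a conjugate pair via the quadratic formula.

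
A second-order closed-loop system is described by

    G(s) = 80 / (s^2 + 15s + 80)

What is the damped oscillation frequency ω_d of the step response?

ω_d ≈ 4.873 rad/s

Comparing s^2 + 15s + 80 to s^2 + 2ζωₙs + ωₙ²: ωₙ = √80 ≈ 8.944 rad/s and ζ = 15/(2·√80) ≈ 0.8385.
ζωₙ = 15/2 = 7.5, so ω_d = ωₙ√(1−ζ²) = √(ωₙ² − (ζωₙ)²) = √(80 − 7.5²) = √23.75 ≈ 4.873 rad/s.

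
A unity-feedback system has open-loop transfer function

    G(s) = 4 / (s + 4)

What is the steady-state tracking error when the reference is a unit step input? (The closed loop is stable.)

e_ss = 0.5000

G(s) has no poles at the origin.
This is a Type 0 system. Kp = lim_{s→0} G(s) = 4/4 = 1.
e_ss = 1/(1 + Kp) = 1/(1 + 1) = 1/2 ≈ 0.5000.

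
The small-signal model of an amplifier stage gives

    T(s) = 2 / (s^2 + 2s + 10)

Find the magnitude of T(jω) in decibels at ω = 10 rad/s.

|T(j10)|_dB ≈ -33.3 dB

Substitute s = j10: numerator = 2, denominator = -90 + j20.
|T(j10)| = |2| / |-90 + j20| = 2 / 92.195 ≈ 0.02169.
In decibels: 20·log₁₀(0.02169) ≈ -33.3 dB.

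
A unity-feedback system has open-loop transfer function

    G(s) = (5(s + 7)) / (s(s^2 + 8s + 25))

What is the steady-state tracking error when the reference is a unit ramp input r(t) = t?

G(s) has one pole at the origin.
This is a Type 1 system. Kv = lim_{s→0} s·G(s) = 35/25 = 7/5.
e_ss = 1/Kv = 1/(7/5) = 5/7 ≈ 0.7143.

e_ss = 0.7143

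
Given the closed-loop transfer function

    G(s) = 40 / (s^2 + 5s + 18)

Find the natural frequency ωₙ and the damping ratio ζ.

Compare the denominator to the standard form s^2 + 2ζωₙs + ωₙ².
ωₙ² = 18, so ωₙ = √18 ≈ 4.243 rad/s.
2ζωₙ = 5, so ζ = 5/(2·√18) ≈ 0.5893.

ωₙ ≈ 4.243 rad/s, ζ ≈ 0.5893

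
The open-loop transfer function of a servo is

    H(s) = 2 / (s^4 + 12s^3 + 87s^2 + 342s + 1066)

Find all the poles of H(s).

The poles are the roots of the denominator s^4 + 12s^3 + 87s^2 + 342s + 1066 = 0.
No real roots exist; factor into two real quadratics: (s^2 + 10s + 41)(s^2 + 2s + 26) = 0.
Each quadratic gives a conjugate pair via the quadratic formula.

s = -5 ± 4j, -1 ± 5j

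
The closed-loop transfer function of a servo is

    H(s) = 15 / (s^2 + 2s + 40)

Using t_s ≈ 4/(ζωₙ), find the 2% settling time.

t_s ≈ 4 s

Comparing s^2 + 2s + 40 to s^2 + 2ζωₙs + ωₙ²: ωₙ = √40 ≈ 6.325 rad/s and ζ = 2/(2·√40) ≈ 0.1581.
ζωₙ = 2/2 = 1, so t_s ≈ 4/(ζωₙ) = 4/1 = 4 s.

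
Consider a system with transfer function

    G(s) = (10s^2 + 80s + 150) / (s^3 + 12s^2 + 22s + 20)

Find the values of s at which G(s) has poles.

The poles are the roots of the denominator s^3 + 12s^2 + 22s + 20 = 0.
Trying s = -10: the polynomial evaluates to 0, so (s + 10) is a factor.
Dividing out leaves s^2 + 2s + 2 = 0.
The quadratic formula then gives s = -1 ± 1j.

s = -1 + j, -1 - j, -10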